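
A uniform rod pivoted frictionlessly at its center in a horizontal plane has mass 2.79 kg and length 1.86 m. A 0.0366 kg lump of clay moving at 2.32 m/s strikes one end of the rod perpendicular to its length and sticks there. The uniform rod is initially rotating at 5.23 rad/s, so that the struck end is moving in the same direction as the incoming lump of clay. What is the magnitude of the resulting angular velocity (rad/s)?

|ω_f| ≈ 5.13 rad/s

The axle reaction passes through the pivot and exerts no torque about it; angular momentum about the pivot is conserved through the impact.
I_p = (1/12)(2.79)(1.86)² = 0.8044 kg·m². Taking the sense of the lump of clay's angular momentum as positive, L_{lump} = m v R = (0.0366)(2.32)(1.86/2) = 0.07897 kg·m²/s.
L_i = +I_p ω_p + m v R = +(0.8044)(5.23) + 0.07897 = 4.286 kg·m²/s.
After sticking, I_f = I_p + m R² = 0.8044 + (0.0366)(1.86/2)² = 0.8360 kg·m².
ω_f = L_i / I_f = 4.286 / 0.8360 = 5.126 rad/s.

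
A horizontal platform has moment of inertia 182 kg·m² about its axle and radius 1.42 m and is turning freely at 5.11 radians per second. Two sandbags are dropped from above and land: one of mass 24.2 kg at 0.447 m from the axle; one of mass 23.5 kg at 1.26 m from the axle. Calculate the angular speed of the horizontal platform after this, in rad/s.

No external torque acts about the axle; L_before = L_after.
Added inertia Σmr² = (24.2)(0.447)² + (23.5)(1.26)² = 42.14 kg·m²; I_f = 182.0 + 42.14 = 224.1 kg·m².
ω_f = I_p ω_i / I_f = (182.0)(5.11) / 224.1 = 4.149 rad/s.

ω_f ≈ 4.15 rad/s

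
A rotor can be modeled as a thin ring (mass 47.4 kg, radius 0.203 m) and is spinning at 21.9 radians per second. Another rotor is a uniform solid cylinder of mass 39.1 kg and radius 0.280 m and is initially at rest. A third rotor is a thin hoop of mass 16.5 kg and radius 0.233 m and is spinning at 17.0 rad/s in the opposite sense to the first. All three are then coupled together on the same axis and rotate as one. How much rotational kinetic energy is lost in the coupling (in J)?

The coupling torques are internal; angular momentum about the shared axis is conserved.
Moments of inertia: I_A = (47.4)(0.203)² = 1.953 kg·m²; I_B = ½(39.1)(0.280)² = 1.533 kg·m²; I_C = (16.5)(0.233)² = 0.8958 kg·m².
Taking A's sense as positive: L = (1.953)(21.9) − (0.8958)(17.0) = 27.55 kg·m²·rad/s.
Combined I = 1.953 + 1.533 + 0.8958 = 4.382 kg·m².
ω_f = L / I = 27.55 / 4.382 = 6.287 rad/s.
KE_i = ½ΣIω² = 597.9 J; KE_f = ½(4.382)(6.287)² = 86.60 J.

ΔKE lost ≈ 511 J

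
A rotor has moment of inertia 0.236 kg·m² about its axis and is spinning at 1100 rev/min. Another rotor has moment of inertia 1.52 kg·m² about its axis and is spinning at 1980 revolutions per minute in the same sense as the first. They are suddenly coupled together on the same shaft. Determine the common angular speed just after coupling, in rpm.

|ω_f| ≈ 1860 rpm

The coupling torques are internal; angular momentum about the shared axis is conserved.
Taking A's sense as positive: L = (0.2360)(1100) + (1.520)(1980) = 3269 kg·m²·rpm.
Combined I = 0.2360 + 1.520 = 1.756 kg·m².
ω_f = L / I = 3269 / 1.756 = 1862 rpm.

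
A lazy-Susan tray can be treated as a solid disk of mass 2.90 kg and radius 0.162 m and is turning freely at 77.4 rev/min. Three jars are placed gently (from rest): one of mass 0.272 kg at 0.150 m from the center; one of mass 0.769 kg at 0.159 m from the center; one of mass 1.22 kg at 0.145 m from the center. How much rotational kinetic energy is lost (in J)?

No external torque acts about the center; L_before = L_after.
I_p = ½(2.90)(0.162)² = 0.03805 kg·m².
Added inertia Σmr² = (0.272)(0.150)² + (0.769)(0.159)² + (1.22)(0.145)² = 0.05121 kg·m²; I_f = 0.03805 + 0.05121 = 0.08927 kg·m².
ω_f = I_p ω_i / I_f = (0.03805)(77.4) / 0.08927 = 33.00 rpm.
KE_i = ½(0.03805)(8.105 rad/s)² = 1.250 J; KE_f = ½(0.08927)(3.455)² = 0.5329 J.

energy lost ≈ 0.717 J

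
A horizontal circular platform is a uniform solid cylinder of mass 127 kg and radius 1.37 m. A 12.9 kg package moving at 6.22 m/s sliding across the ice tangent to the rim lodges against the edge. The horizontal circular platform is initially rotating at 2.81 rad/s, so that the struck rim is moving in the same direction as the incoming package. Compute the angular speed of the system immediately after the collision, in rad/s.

|ω_f| ≈ 3.10 rad/s

The axle reaction passes through the central axle and exerts no torque about it; angular momentum about the central axle is conserved through the impact.
I_p = ½(127)(1.37)² = 119.2 kg·m². Taking the sense of the package's angular momentum as positive, L_{package} = m v R = (12.9)(6.22)(1.37) = 109.9 kg·m²/s.
L_i = +I_p ω_p + m v R = +(119.2)(2.81) + 109.9 = 444.8 kg·m²/s.
After sticking, I_f = I_p + m R² = 119.2 + (12.9)(1.37)² = 143.4 kg·m².
ω_f = L_i / I_f = 444.8 / 143.4 = 3.102 rad/s.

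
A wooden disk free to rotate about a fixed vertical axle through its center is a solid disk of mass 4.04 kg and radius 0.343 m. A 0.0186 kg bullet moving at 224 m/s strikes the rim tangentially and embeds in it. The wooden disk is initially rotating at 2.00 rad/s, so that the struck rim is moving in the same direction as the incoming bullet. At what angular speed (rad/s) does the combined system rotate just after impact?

About the axle the impulsive forces during the collision are internal, so angular momentum about that axis is conserved.
I_p = ½(4.04)(0.343)² = 0.2377 kg·m². Taking the sense of the bullet's angular momentum as positive, L_{bullet} = m v R = (0.0186)(224)(0.343) = 1.429 kg·m²/s.
L_i = +I_p ω_p + m v R = +(0.2377)(2.00) + 1.429 = 1.904 kg·m²/s.
After sticking, I_f = I_p + m R² = 0.2377 + (0.0186)(0.343)² = 0.2398 kg·m².
ω_f = L_i / I_f = 1.904 / 0.2398 = 7.940 rad/s.

|ω_f| ≈ 7.94 rad/s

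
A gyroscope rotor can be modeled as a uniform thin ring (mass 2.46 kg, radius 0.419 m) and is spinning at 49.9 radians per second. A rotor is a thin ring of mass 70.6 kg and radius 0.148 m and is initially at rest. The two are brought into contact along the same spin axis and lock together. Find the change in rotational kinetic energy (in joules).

The coupling torques are internal; angular momentum about the shared axis is conserved.
Moments of inertia: I_A = (2.46)(0.419)² = 0.4319 kg·m²; I_B = (70.6)(0.148)² = 1.546 kg·m².
Taking A's sense as positive: L = (0.4319)(49.9) = 21.55 kg·m²·rad/s.
Combined I = 0.4319 + 1.546 = 1.978 kg·m².
ω_f = L / I = 21.55 / 1.978 = 10.89 rad/s.
KE_i = ½ΣIω² = 537.7 J; KE_f = ½(1.978)(10.89)² = 117.4 J.

ΔKE ≈ -420 J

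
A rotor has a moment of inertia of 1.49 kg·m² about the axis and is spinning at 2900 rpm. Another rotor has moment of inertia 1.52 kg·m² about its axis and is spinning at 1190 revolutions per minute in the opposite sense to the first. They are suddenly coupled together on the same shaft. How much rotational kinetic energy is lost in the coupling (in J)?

ΔKE lost ≈ 69000 J

The coupling torques are internal; angular momentum about the shared axis is conserved.
Taking A's sense as positive: L = (1.490)(2900) − (1.520)(1190) = 2512 kg·m²·rpm.
Combined I = 1.490 + 1.520 = 3.010 kg·m².
ω_f = L / I = 2512 / 3.010 = 834.6 rpm.
KE_i = ½ΣIω² = 80510 J; KE_f = ½(3.010)(87.40)² = 11500 J.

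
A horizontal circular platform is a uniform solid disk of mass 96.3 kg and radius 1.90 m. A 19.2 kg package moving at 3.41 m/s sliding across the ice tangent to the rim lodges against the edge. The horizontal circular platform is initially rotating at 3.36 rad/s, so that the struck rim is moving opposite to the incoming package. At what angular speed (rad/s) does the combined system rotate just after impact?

|ω_f| ≈ 1.89 rad/s

About the central axle the impulsive forces during the collision are internal, so angular momentum about that axis is conserved.
I_p = ½(96.3)(1.90)² = 173.8 kg·m². Taking the sense of the package's angular momentum as positive, L_{package} = m v R = (19.2)(3.41)(1.90) = 124.4 kg·m²/s.
L_i = −I_p ω_p + m v R = −(173.8)(3.36) + 124.4 = -459.6 kg·m²/s.
After sticking, I_f = I_p + m R² = 173.8 + (19.2)(1.90)² = 243.1 kg·m².
ω_f = L_i / I_f = -459.6 / 243.1 = -1.890 rad/s.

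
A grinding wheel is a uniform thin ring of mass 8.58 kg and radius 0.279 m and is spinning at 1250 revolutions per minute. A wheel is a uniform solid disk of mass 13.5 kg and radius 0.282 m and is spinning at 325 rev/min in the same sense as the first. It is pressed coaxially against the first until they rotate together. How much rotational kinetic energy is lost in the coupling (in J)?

ΔKE lost ≈ 1400 J

No external torque acts about the common axis, so total angular momentum is conserved.
Moments of inertia: I_A = (8.58)(0.279)² = 0.6679 kg·m²; I_B = ½(13.5)(0.282)² = 0.5368 kg·m².
Taking A's sense as positive: L = (0.6679)(1250) + (0.5368)(325) = 1009 kg·m²·rpm.
Combined I = 0.6679 + 0.5368 = 1.205 kg·m².
ω_f = L / I = 1009 / 1.205 = 837.8 rpm.
KE_i = ½ΣIω² = 6033 J; KE_f = ½(1.205)(87.74)² = 4637 J.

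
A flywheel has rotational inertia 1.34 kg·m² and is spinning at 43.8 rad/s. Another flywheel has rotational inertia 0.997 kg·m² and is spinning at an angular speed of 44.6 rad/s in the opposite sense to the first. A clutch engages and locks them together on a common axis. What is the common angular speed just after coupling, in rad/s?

|ω_f| ≈ 6.09 rad/s

The coupling torques are internal; angular momentum about the shared axis is conserved.
Taking A's sense as positive: L = (1.340)(43.8) − (0.9970)(44.6) = 14.23 kg·m²·rad/s.
Combined I = 1.340 + 0.9970 = 2.337 kg·m².
ω_f = L / I = 14.23 / 2.337 = 6.087 rad/s.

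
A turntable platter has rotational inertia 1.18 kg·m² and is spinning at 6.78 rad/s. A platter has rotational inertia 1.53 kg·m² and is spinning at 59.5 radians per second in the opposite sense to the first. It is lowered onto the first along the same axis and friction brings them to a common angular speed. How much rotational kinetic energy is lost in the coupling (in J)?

ΔKE lost ≈ 1460 J

The coupling torques are internal; angular momentum about the shared axis is conserved.
Taking A's sense as positive: L = (1.180)(6.78) − (1.530)(59.5) = -83.03 kg·m²·rad/s.
Combined I = 1.180 + 1.530 = 2.710 kg·m².
ω_f = L / I = -83.03 / 2.710 = -30.64 rad/s.
KE_i = ½ΣIω² = 2735 J; KE_f = ½(2.710)(30.64)² = 1272 J.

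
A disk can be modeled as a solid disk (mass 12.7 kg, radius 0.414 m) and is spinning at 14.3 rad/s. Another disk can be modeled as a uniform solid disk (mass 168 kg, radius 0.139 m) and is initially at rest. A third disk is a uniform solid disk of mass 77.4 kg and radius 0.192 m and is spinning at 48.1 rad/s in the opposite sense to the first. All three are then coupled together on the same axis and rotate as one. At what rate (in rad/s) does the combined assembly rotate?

|ω_f| ≈ 12.8 rad/s

The coupling torques are internal; angular momentum about the shared axis is conserved.
Moments of inertia: I_A = ½(12.7)(0.414)² = 1.088 kg·m²; I_B = ½(168)(0.139)² = 1.623 kg·m²; I_C = ½(77.4)(0.192)² = 1.427 kg·m².
Taking A's sense as positive: L = (1.088)(14.3) − (1.427)(48.1) = -53.06 kg·m²·rad/s.
Combined I = 1.088 + 1.623 + 1.427 = 4.138 kg·m².
ω_f = L / I = -53.06 / 4.138 = -12.82 rad/s.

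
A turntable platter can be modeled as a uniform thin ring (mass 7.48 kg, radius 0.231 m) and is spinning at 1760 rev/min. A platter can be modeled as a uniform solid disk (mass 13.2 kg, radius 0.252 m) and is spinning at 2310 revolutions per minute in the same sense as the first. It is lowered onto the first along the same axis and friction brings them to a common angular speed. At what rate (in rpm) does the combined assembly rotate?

|ω_f| ≈ 2040 rpm

No external torque acts about the common axis, so total angular momentum is conserved.
Moments of inertia: I_A = (7.48)(0.231)² = 0.3991 kg·m²; I_B = ½(13.2)(0.252)² = 0.4191 kg·m².
Taking A's sense as positive: L = (0.3991)(1760) + (0.4191)(2310) = 1671 kg·m²·rpm.
Combined I = 0.3991 + 0.4191 = 0.8183 kg·m².
ω_f = L / I = 1671 / 0.8183 = 2042 rpm.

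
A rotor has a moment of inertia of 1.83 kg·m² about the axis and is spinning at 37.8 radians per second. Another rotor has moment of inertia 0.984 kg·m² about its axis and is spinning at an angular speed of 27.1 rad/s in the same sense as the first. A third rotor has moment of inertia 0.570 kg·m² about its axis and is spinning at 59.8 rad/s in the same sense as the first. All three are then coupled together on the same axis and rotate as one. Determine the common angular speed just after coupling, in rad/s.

No external torque acts about the common axis, so total angular momentum is conserved.
Taking A's sense as positive: L = (1.830)(37.8) + (0.9840)(27.1) + (0.5700)(59.8) = 129.9 kg·m²·rad/s.
Combined I = 1.830 + 0.9840 + 0.5700 = 3.384 kg·m².
ω_f = L / I = 129.9 / 3.384 = 38.39 rad/s.

|ω_f| ≈ 38.4 rad/s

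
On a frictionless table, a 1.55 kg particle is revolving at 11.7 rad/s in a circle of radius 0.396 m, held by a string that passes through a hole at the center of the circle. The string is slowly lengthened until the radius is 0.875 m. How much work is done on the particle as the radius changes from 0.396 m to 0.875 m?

W ≈ -13.2 J

The constraining force is radial, so m r² ω about the center is conserved.
ω₂ = ω₁ (r₁/r₂)² = (11.7)(0.396/0.875)² = 2.396 rad/s.
W = ΔKE = ½m(v₂² − v₁²) = -13.23 J.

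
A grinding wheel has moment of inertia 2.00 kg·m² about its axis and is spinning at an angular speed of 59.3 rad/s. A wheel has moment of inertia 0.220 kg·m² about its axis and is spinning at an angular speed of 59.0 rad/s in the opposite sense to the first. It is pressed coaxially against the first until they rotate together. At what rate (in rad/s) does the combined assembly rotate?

The coupling torques are internal; angular momentum about the shared axis is conserved.
Taking A's sense as positive: L = (2.000)(59.3) − (0.2200)(59.0) = 105.6 kg·m²·rad/s.
Combined I = 2.000 + 0.2200 = 2.220 kg·m².
ω_f = L / I = 105.6 / 2.220 = 47.58 rad/s.

|ω_f| ≈ 47.6 rad/s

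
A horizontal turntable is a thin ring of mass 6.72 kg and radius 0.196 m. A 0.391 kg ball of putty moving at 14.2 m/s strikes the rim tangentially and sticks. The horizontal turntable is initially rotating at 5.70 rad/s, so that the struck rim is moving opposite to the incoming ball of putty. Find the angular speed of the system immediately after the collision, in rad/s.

|ω_f| ≈ 1.40 rad/s

About the axle the impulsive forces during the collision are internal, so angular momentum about that axis is conserved.
I_p = (6.72)(0.196)² = 0.2582 kg·m². Taking the sense of the ball of putty's angular momentum as positive, L_{ball} = m v R = (0.391)(14.2)(0.196) = 1.088 kg·m²/s.
L_i = −I_p ω_p + m v R = −(0.2582)(5.70) + 1.088 = -0.3833 kg·m²/s.
After sticking, I_f = I_p + m R² = 0.2582 + (0.391)(0.196)² = 0.2732 kg·m².
ω_f = L_i / I_f = -0.3833 / 0.2732 = -1.403 rad/s.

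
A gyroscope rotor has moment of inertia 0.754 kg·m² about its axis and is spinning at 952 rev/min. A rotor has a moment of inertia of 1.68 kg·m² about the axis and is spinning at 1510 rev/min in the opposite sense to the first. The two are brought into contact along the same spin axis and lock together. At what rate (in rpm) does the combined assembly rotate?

No external torque acts about the common axis, so total angular momentum is conserved.
Taking A's sense as positive: L = (0.7540)(952) − (1.680)(1510) = -1819 kg·m²·rpm.
Combined I = 0.7540 + 1.680 = 2.434 kg·m².
ω_f = L / I = -1819 / 2.434 = -747.3 rpm.

|ω_f| ≈ 747 rpm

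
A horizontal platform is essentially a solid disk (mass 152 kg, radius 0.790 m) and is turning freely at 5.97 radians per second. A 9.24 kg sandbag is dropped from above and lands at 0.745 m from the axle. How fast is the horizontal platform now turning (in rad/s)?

ω_f ≈ 5.39 rad/s

No external torque acts about the axle; L_before = L_after.
I_p = ½(152)(0.790)² = 47.43 kg·m².
Added inertia Σmr² = (9.24)(0.745)² = 5.128 kg·m²; I_f = 47.43 + 5.128 = 52.56 kg·m².
ω_f = I_p ω_i / I_f = (47.43)(5.97) / 52.56 = 5.387 rad/s.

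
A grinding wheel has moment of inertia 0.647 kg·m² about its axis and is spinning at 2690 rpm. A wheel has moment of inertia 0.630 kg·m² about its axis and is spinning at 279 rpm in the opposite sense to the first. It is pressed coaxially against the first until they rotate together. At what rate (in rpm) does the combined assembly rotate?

|ω_f| ≈ 1230 rpm

No external torque acts about the common axis, so total angular momentum is conserved.
Taking A's sense as positive: L = (0.6470)(2690) − (0.6300)(279) = 1565 kg·m²·rpm.
Combined I = 0.6470 + 0.6300 = 1.277 kg·m².
ω_f = L / I = 1565 / 1.277 = 1225 rpm.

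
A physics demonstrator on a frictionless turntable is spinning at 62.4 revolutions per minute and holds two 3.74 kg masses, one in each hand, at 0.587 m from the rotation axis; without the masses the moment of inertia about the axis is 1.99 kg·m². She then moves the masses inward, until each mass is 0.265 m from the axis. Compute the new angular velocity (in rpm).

With no external torque about the axis, L is conserved: I₁ω₁ = I₂ω₂.
I₁ = 1.99 + 2(3.74)(0.587)² = 4.567 kg·m²; I₂ = 1.99 + 2(3.74)(0.265)² = 2.515 kg·m².
ω₂ = I₁ω₁ / I₂ = (4.567)(62.4 rpm) / (2.515) = 113.3 rpm.

ω₂ ≈ 113 rpm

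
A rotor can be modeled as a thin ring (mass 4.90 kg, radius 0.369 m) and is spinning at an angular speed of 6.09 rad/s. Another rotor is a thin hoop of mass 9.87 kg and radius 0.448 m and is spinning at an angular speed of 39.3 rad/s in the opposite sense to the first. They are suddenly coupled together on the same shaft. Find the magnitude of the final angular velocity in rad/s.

No external torque acts about the common axis, so total angular momentum is conserved.
Moments of inertia: I_A = (4.90)(0.369)² = 0.6672 kg·m²; I_B = (9.87)(0.448)² = 1.981 kg·m².
Taking A's sense as positive: L = (0.6672)(6.09) − (1.981)(39.3) = -73.79 kg·m²·rad/s.
Combined I = 0.6672 + 1.981 = 2.648 kg·m².
ω_f = L / I = -73.79 / 2.648 = -27.86 rad/s.

|ω_f| ≈ 27.9 rad/s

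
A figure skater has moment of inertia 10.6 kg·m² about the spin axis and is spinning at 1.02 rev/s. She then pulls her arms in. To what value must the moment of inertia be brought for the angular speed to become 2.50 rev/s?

Angular momentum about the spin axis is conserved since the torque about it is zero.
I₂ = I₁ω₁ / ω₂ = (10.6)(1.02) / (2.50) = 4.325 kg·m².

I₂ ≈ 4.32 kg·m²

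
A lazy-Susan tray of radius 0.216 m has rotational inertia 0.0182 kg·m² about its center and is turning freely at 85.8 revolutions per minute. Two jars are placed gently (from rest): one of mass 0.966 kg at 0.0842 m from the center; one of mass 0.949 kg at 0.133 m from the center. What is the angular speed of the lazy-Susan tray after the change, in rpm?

ω_f ≈ 37.3 rpm

No external torque acts about the center; L_before = L_after.
Added inertia Σmr² = (0.966)(0.0842)² + (0.949)(0.133)² = 0.02364 kg·m²; I_f = 0.01820 + 0.02364 = 0.04184 kg·m².
ω_f = I_p ω_i / I_f = (0.01820)(85.8) / 0.04184 = 37.33 rpm.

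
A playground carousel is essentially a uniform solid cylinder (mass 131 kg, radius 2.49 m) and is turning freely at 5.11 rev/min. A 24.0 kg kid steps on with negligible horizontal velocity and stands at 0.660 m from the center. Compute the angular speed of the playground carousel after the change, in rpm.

The added mass arrives with no angular momentum about the center, and any external torque about the center is negligible, so the system's angular momentum is conserved.
I_p = ½(131)(2.49)² = 406.1 kg·m².
Added inertia Σmr² = (24.0)(0.660)² = 10.45 kg·m²; I_f = 406.1 + 10.45 = 416.6 kg·m².
ω_f = I_p ω_i / I_f = (406.1)(5.11) / 416.6 = 4.982 rpm.

ω_f ≈ 4.98 rpm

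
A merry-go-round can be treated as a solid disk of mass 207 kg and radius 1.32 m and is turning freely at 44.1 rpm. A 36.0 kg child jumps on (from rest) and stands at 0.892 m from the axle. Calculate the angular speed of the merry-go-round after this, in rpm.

No external torque acts about the axle; L_before = L_after.
I_p = ½(207)(1.32)² = 180.3 kg·m².
Added inertia Σmr² = (36.0)(0.892)² = 28.64 kg·m²; I_f = 180.3 + 28.64 = 209.0 kg·m².
ω_f = I_p ω_i / I_f = (180.3)(44.1) / 209.0 = 38.06 rpm.

ω_f ≈ 38.1 rpm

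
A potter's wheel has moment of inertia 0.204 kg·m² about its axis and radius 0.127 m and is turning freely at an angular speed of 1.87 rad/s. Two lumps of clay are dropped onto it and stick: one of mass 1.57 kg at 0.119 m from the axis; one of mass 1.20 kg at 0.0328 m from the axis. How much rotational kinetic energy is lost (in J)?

energy lost ≈ 0.0369 J

The added mass arrives with no angular momentum about the axis, and any external torque about the axis is negligible, so the system's angular momentum is conserved.
Added inertia Σmr² = (1.57)(0.119)² + (1.20)(0.0328)² = 0.02352 kg·m²; I_f = 0.2040 + 0.02352 = 0.2275 kg·m².
ω_f = I_p ω_i / I_f = (0.2040)(1.87) / 0.2275 = 1.677 rad/s.
KE_i = ½(0.2040)(1.870 rad/s)² = 0.3567 J; KE_f = ½(0.2275)(1.677)² = 0.3198 J.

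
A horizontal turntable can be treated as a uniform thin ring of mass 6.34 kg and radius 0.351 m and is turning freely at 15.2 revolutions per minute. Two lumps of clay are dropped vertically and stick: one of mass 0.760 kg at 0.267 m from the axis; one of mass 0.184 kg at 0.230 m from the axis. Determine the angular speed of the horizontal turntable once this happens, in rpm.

The added mass arrives with no angular momentum about the axis, and any external torque about the axis is negligible, so the system's angular momentum is conserved.
I_p = (6.34)(0.351)² = 0.7811 kg·m².
Added inertia Σmr² = (0.760)(0.267)² + (0.184)(0.230)² = 0.06391 kg·m²; I_f = 0.7811 + 0.06391 = 0.8450 kg·m².
ω_f = I_p ω_i / I_f = (0.7811)(15.2) / 0.8450 = 14.05 rpm.

ω_f ≈ 14.1 rpm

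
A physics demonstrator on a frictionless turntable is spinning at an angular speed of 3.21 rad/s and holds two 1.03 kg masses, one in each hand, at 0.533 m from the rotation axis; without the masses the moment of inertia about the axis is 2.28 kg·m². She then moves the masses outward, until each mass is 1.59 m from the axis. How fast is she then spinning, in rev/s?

ω₂ ≈ 0.195 rev/s

No external torque acts about the spin axis, so angular momentum is conserved.
I₁ = 2.28 + 2(1.03)(0.533)² = 2.865 kg·m²; I₂ = 2.28 + 2(1.03)(1.59)² = 7.488 kg·m².
ω₂ = I₁ω₁ / I₂ = (2.865)(3.21 rad/s) / (7.488) = 1.228 rad/s = 0.1955 rev/s.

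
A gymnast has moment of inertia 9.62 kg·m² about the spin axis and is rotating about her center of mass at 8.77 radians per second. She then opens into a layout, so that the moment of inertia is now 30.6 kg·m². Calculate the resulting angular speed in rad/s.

ω₂ ≈ 2.76 rad/s

No external torque acts about the spin axis, so angular momentum is conserved.
ω₂ = I₁ω₁ / I₂ = (9.620)(8.77 rad/s) / (30.60) = 2.757 rad/s.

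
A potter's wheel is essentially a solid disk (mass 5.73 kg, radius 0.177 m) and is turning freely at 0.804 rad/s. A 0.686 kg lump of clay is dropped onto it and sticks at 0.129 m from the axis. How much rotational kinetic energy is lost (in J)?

No external torque acts about the axis; L_before = L_after.
I_p = ½(5.73)(0.177)² = 0.08976 kg·m².
Added inertia Σmr² = (0.686)(0.129)² = 0.01142 kg·m²; I_f = 0.08976 + 0.01142 = 0.1012 kg·m².
ω_f = I_p ω_i / I_f = (0.08976)(0.804) / 0.1012 = 0.7133 rad/s.
KE_i = ½(0.08976)(0.8040 rad/s)² = 0.02901 J; KE_f = ½(0.1012)(0.7133)² = 0.02574 J.

energy lost ≈ 0.00327 J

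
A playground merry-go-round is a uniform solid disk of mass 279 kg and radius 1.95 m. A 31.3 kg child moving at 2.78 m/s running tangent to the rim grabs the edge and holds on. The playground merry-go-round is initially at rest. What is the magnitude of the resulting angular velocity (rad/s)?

|ω_f| ≈ 0.261 rad/s

The axle reaction passes through the axle and exerts no torque about it; angular momentum about the axle is conserved through the impact.
I_p = ½(279)(1.95)² = 530.4 kg·m². Taking the sense of the child's angular momentum as positive, L_{child} = m v R = (31.3)(2.78)(1.95) = 169.7 kg·m²/s.
L_i = 0 + 169.7 = 169.7 kg·m²/s.
After sticking, I_f = I_p + m R² = 530.4 + (31.3)(1.95)² = 649.5 kg·m².
ω_f = L_i / I_f = 169.7 / 649.5 = 0.2613 rad/s.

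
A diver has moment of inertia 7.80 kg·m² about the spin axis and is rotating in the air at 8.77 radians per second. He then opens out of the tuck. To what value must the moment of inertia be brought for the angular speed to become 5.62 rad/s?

I₂ ≈ 12.2 kg·m²

With no external torque about the axis, L is conserved: I₁ω₁ = I₂ω₂.
I₂ = I₁ω₁ / ω₂ = (7.80)(8.77) / (5.62) = 12.17 kg·m².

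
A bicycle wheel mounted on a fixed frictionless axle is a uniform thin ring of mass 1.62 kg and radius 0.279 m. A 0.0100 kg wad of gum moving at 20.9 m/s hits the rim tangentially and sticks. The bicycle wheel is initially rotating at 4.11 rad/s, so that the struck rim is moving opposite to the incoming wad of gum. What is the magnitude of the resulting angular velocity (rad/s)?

About the axle the impulsive forces during the collision are internal, so angular momentum about that axis is conserved.
I_p = (1.62)(0.279)² = 0.1261 kg·m². Taking the sense of the wad of gum's angular momentum as positive, L_{wad} = m v R = (0.0100)(20.9)(0.279) = 0.05831 kg·m²/s.
L_i = −I_p ω_p + m v R = −(0.1261)(4.11) + 0.05831 = -0.4600 kg·m²/s.
After sticking, I_f = I_p + m R² = 0.1261 + (0.0100)(0.279)² = 0.1269 kg·m².
ω_f = L_i / I_f = -0.4600 / 0.1269 = -3.625 rad/s.

|ω_f| ≈ 3.63 rad/s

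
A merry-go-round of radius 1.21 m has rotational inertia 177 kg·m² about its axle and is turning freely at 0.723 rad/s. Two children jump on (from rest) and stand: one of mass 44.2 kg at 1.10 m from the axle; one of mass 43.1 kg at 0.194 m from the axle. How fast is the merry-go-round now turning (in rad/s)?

The added mass arrives with no angular momentum about the axle, and any external torque about the axle is negligible, so the system's angular momentum is conserved.
Added inertia Σmr² = (44.2)(1.10)² + (43.1)(0.194)² = 55.10 kg·m²; I_f = 177.0 + 55.10 = 232.1 kg·m².
ω_f = I_p ω_i / I_f = (177.0)(0.723) / 232.1 = 0.5514 rad/s.

ω_f ≈ 0.551 rad/s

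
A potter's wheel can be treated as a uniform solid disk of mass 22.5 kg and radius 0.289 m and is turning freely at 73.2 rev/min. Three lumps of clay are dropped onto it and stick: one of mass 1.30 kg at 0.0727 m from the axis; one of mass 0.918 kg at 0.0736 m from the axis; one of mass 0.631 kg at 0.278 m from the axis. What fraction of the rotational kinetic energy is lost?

fraction ≈ 0.0606

No external torque acts about the axis; L_before = L_after.
I_p = ½(22.5)(0.289)² = 0.9396 kg·m².
Added inertia Σmr² = (1.30)(0.0727)² + (0.918)(0.0736)² + (0.631)(0.278)² = 0.06061 kg·m²; I_f = 0.9396 + 0.06061 = 1.000 kg·m².
ω_f = I_p ω_i / I_f = (0.9396)(73.2) / 1.000 = 68.76 rpm.
KE_i = ½(0.9396)(7.665 rad/s)² = 27.61 J; KE_f = ½(1.000)(7.201)² = 25.93 J.
Fraction lost = 0.06060.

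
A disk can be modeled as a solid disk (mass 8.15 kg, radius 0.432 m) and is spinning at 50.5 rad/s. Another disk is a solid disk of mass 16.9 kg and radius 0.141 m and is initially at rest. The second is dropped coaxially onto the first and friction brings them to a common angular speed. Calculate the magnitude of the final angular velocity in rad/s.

No external torque acts about the common axis, so total angular momentum is conserved.
Moments of inertia: I_A = ½(8.15)(0.432)² = 0.7605 kg·m²; I_B = ½(16.9)(0.141)² = 0.1680 kg·m².
Taking A's sense as positive: L = (0.7605)(50.5) = 38.40 kg·m²·rad/s.
Combined I = 0.7605 + 0.1680 = 0.9285 kg·m².
ω_f = L / I = 38.40 / 0.9285 = 41.36 rad/s.

|ω_f| ≈ 41.4 rad/s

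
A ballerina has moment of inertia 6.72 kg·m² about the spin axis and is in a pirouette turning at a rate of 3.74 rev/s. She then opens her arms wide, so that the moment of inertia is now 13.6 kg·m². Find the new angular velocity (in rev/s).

With no external torque about the axis, L is conserved: I₁ω₁ = I₂ω₂.
ω₂ = I₁ω₁ / I₂ = (6.720)(3.74 rev/s) / (13.60) = 1.848 rev/s.

ω₂ ≈ 1.85 rev/s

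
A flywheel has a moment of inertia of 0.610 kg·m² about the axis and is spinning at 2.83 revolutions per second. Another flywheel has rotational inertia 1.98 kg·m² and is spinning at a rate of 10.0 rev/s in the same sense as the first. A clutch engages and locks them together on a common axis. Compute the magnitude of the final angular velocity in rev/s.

The coupling torques are internal; angular momentum about the shared axis is conserved.
Taking A's sense as positive: L = (0.6100)(2.83) + (1.980)(10.0) = 21.53 kg·m²·rev/s.
Combined I = 0.6100 + 1.980 = 2.590 kg·m².
ω_f = L / I = 21.53 / 2.590 = 8.311 rev/s.

|ω_f| ≈ 8.31 rev/s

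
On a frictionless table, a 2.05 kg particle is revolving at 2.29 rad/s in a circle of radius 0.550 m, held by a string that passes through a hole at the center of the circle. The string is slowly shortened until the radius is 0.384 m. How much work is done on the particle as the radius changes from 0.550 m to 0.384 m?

No torque about the axis ⇒ m r₁² ω₁ = m r₂² ω₂.
ω₂ = ω₁ (r₁/r₂)² = (2.29)(0.550/0.384)² = 4.698 rad/s.
W = ΔKE = ½m(v₂² − v₁²) = 1.710 J.

W ≈ 1.71 J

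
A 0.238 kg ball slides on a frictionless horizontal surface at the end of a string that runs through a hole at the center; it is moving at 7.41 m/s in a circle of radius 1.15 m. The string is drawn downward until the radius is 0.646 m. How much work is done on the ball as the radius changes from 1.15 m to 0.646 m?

The only horizontal force on the mass is along the cord (radial), so it exerts no torque about the hole and angular momentum m v r is conserved.
v₂ = v₁ r₁ / r₂ = (7.41)(1.15) / (0.646) = 13.19 m/s.
W = ΔKE = ½m(v₂² − v₁²) = 14.17 J.

W ≈ 14.2 J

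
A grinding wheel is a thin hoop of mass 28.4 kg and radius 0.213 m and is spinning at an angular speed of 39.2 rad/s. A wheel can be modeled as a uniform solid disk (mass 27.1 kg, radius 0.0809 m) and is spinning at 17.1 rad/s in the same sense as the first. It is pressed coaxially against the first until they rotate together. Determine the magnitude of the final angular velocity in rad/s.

No external torque acts about the common axis, so total angular momentum is conserved.
Moments of inertia: I_A = (28.4)(0.213)² = 1.288 kg·m²; I_B = ½(27.1)(0.0809)² = 0.08868 kg·m².
Taking A's sense as positive: L = (1.288)(39.2) + (0.08868)(17.1) = 52.02 kg·m²·rad/s.
Combined I = 1.288 + 0.08868 = 1.377 kg·m².
ω_f = L / I = 52.02 / 1.377 = 37.78 rad/s.

|ω_f| ≈ 37.8 rad/s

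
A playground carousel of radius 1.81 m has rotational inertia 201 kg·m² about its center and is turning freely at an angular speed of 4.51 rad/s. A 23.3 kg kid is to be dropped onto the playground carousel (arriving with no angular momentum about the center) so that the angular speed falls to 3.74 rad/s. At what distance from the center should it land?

The added mass arrives with no angular momentum about the center, and any external torque about the center is negligible, so the system's angular momentum is conserved.
I_p ω_i = (I_p + m r²) ω_f ⇒ m r² = I_p(ω_i/ω_f − 1) = 201.0(4.51/3.74 − 1) = 41.38 kg·m².
r = √(41.38/23.3) = 1.333 m.

r ≈ 1.33 m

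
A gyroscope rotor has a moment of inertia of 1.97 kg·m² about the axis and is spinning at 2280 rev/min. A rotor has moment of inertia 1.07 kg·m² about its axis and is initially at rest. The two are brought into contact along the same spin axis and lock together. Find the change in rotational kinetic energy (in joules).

No external torque acts about the common axis, so total angular momentum is conserved.
Taking A's sense as positive: L = (1.970)(2280) = 4492 kg·m²·rpm.
Combined I = 1.970 + 1.070 = 3.040 kg·m².
ω_f = L / I = 4492 / 3.040 = 1478 rpm.
KE_i = ½ΣIω² = 56150 J; KE_f = ½(3.040)(154.7)² = 36390 J.

ΔKE ≈ -19800 J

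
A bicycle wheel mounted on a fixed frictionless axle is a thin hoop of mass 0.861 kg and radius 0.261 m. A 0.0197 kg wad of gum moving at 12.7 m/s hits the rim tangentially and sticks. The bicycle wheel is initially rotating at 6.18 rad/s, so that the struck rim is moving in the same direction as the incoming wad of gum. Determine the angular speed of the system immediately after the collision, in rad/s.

|ω_f| ≈ 7.13 rad/s

About the axle the impulsive forces during the collision are internal, so angular momentum about that axis is conserved.
I_p = (0.861)(0.261)² = 0.05865 kg·m². Taking the sense of the wad of gum's angular momentum as positive, L_{wad} = m v R = (0.0197)(12.7)(0.261) = 0.06530 kg·m²/s.
L_i = +I_p ω_p + m v R = +(0.05865)(6.18) + 0.06530 = 0.4278 kg·m²/s.
After sticking, I_f = I_p + m R² = 0.05865 + (0.0197)(0.261)² = 0.05999 kg·m².
ω_f = L_i / I_f = 0.4278 / 0.05999 = 7.130 rad/s.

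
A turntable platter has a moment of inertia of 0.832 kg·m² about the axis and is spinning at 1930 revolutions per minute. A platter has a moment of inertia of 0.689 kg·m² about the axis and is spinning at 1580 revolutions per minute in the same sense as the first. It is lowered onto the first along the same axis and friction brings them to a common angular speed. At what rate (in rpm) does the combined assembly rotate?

No external torque acts about the common axis, so total angular momentum is conserved.
Taking A's sense as positive: L = (0.8320)(1930) + (0.6890)(1580) = 2694 kg·m²·rpm.
Combined I = 0.8320 + 0.6890 = 1.521 kg·m².
ω_f = L / I = 2694 / 1.521 = 1771 rpm.

|ω_f| ≈ 1770 rpm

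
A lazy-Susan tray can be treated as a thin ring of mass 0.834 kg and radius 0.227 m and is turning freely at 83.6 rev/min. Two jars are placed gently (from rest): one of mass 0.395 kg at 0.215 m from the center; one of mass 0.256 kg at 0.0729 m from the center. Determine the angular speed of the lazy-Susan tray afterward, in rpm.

ω_f ≈ 57.4 rpm

The added mass arrives with no angular momentum about the center, and any external torque about the center is negligible, so the system's angular momentum is conserved.
I_p = (0.834)(0.227)² = 0.04298 kg·m².
Added inertia Σmr² = (0.395)(0.215)² + (0.256)(0.0729)² = 0.01962 kg·m²; I_f = 0.04298 + 0.01962 = 0.06259 kg·m².
ω_f = I_p ω_i / I_f = (0.04298)(83.6) / 0.06259 = 57.40 rpm.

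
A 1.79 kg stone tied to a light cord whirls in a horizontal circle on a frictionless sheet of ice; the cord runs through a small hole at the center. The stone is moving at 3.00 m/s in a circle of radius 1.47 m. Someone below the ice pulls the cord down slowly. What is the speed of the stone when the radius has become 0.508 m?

v₂ ≈ 8.68 m/s

Central (radial) force ⇒ zero torque about the center ⇒ m v r is constant.
v₂ = v₁ r₁ / r₂ = (3.00)(1.47) / (0.508) = 8.681 m/s.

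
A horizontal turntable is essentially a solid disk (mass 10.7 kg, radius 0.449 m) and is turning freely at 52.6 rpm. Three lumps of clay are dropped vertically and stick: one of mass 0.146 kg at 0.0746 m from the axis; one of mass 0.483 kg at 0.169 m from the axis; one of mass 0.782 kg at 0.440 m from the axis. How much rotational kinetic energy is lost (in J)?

The added mass arrives with no angular momentum about the axis, and any external torque about the axis is negligible, so the system's angular momentum is conserved.
I_p = ½(10.7)(0.449)² = 1.079 kg·m².
Added inertia Σmr² = (0.146)(0.0746)² + (0.483)(0.169)² + (0.782)(0.440)² = 0.1660 kg·m²; I_f = 1.079 + 0.1660 = 1.245 kg·m².
ω_f = I_p ω_i / I_f = (1.079)(52.6) / 1.245 = 45.58 rpm.
KE_i = ½(1.079)(5.508 rad/s)² = 16.36 J; KE_f = ½(1.245)(4.774)² = 14.18 J.

energy lost ≈ 2.18 J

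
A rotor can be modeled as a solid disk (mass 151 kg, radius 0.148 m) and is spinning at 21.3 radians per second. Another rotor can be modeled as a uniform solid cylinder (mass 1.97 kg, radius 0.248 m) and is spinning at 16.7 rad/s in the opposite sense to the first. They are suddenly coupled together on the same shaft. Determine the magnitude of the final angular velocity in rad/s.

|ω_f| ≈ 20.0 rad/s

No external torque acts about the common axis, so total angular momentum is conserved.
Moments of inertia: I_A = ½(151)(0.148)² = 1.654 kg·m²; I_B = ½(1.97)(0.248)² = 0.06058 kg·m².
Taking A's sense as positive: L = (1.654)(21.3) − (0.06058)(16.7) = 34.21 kg·m²·rad/s.
Combined I = 1.654 + 0.06058 = 1.714 kg·m².
ω_f = L / I = 34.21 / 1.714 = 19.96 rad/s.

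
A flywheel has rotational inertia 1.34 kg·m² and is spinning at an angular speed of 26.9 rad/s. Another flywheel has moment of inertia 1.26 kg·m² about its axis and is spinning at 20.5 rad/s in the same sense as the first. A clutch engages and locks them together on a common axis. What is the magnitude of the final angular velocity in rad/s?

|ω_f| ≈ 23.8 rad/s

No external torque acts about the common axis, so total angular momentum is conserved.
Taking A's sense as positive: L = (1.340)(26.9) + (1.260)(20.5) = 61.88 kg·m²·rad/s.
Combined I = 1.340 + 1.260 = 2.600 kg·m².
ω_f = L / I = 61.88 / 2.600 = 23.80 rad/s.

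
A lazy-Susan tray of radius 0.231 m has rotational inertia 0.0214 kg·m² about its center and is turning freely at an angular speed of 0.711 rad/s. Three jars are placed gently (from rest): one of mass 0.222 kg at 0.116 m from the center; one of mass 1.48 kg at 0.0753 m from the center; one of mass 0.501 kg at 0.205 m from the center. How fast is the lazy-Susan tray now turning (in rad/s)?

No external torque acts about the center; L_before = L_after.
Added inertia Σmr² = (0.222)(0.116)² + (1.48)(0.0753)² + (0.501)(0.205)² = 0.03243 kg·m²; I_f = 0.02140 + 0.03243 = 0.05383 kg·m².
ω_f = I_p ω_i / I_f = (0.02140)(0.711) / 0.05383 = 0.2826 rad/s.

ω_f ≈ 0.283 rad/s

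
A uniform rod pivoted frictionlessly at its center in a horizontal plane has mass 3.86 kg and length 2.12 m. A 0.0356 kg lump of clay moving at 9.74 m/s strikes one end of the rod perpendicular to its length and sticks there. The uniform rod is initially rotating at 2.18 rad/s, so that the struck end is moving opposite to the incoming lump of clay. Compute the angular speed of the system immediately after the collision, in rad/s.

|ω_f| ≈ 1.87 rad/s

About the pivot the impulsive forces during the collision are internal, so angular momentum about that axis is conserved.
I_p = (1/12)(3.86)(2.12)² = 1.446 kg·m². Taking the sense of the lump of clay's angular momentum as positive, L_{lump} = m v R = (0.0356)(9.74)(2.12/2) = 0.3675 kg·m²/s.
L_i = −I_p ω_p + m v R = −(1.446)(2.18) + 0.3675 = -2.784 kg·m²/s.
After sticking, I_f = I_p + m R² = 1.446 + (0.0356)(2.12/2)² = 1.486 kg·m².
ω_f = L_i / I_f = -2.784 / 1.486 = -1.874 rad/s.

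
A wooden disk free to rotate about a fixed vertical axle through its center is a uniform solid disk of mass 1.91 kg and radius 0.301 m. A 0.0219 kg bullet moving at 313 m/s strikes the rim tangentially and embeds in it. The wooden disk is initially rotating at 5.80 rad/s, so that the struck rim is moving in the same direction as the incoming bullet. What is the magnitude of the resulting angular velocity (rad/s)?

The axle reaction passes through the axle and exerts no torque about it; angular momentum about the axle is conserved through the impact.
I_p = ½(1.91)(0.301)² = 0.08652 kg·m². Taking the sense of the bullet's angular momentum as positive, L_{bullet} = m v R = (0.0219)(313)(0.301) = 2.063 kg·m²/s.
L_i = +I_p ω_p + m v R = +(0.08652)(5.80) + 2.063 = 2.565 kg·m²/s.
After sticking, I_f = I_p + m R² = 0.08652 + (0.0219)(0.301)² = 0.08851 kg·m².
ω_f = L_i / I_f = 2.565 / 0.08851 = 28.98 rad/s.

|ω_f| ≈ 29.0 rad/s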